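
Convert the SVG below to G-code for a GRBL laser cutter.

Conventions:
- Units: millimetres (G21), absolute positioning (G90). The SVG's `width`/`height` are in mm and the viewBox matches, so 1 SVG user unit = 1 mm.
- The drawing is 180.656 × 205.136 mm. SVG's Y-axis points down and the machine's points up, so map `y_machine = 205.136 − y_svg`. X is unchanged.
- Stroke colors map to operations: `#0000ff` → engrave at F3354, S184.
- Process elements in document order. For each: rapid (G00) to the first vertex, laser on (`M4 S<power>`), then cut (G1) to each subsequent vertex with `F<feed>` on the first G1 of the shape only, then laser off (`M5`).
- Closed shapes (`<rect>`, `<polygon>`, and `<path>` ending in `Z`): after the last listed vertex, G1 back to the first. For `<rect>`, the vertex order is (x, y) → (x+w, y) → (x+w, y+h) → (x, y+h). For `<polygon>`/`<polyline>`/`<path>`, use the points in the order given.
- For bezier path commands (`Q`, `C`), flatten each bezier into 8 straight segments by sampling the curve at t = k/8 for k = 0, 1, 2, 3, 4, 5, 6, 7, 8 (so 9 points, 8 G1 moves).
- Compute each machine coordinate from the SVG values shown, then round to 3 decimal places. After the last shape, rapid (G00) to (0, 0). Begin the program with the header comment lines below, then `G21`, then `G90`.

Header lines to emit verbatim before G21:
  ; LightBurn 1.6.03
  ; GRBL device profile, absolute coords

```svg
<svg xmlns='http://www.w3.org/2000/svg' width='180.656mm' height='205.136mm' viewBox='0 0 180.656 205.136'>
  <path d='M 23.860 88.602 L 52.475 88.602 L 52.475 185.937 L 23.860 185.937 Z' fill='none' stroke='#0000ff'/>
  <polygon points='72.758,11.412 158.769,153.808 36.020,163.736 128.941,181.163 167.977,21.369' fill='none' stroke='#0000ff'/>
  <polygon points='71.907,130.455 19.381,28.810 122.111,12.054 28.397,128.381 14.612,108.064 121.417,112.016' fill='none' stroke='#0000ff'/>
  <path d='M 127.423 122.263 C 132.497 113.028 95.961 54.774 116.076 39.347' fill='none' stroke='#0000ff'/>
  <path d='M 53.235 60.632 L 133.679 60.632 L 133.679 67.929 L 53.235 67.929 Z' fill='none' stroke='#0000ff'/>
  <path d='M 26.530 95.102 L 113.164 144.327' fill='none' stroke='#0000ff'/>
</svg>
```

; LightBurn 1.6.03
; GRBL device profile, absolute coords
G21
G90
G00 X23.860 Y116.534
M4 S184
G1 X52.475 Y116.534 F3354
G1 X52.475 Y19.199
G1 X23.860 Y19.199
G1 X23.860 Y116.534
M5
G00 X72.758 Y193.724
M4 S184
G1 X158.769 Y51.328 F3354
G1 X36.020 Y41.400
G1 X128.941 Y23.973
G1 X167.977 Y183.767
G1 X72.758 Y193.724
M5
G00 X71.907 Y74.681
M4 S184
G1 X19.381 Y176.326 F3354
G1 X122.111 Y193.082
G1 X28.397 Y76.755
G1 X14.612 Y97.072
G1 X121.417 Y93.120
G1 X71.907 Y74.681
M5
G00 X127.423 Y82.873
M4 S184
G1 X127.567 Y88.455 F3354
G1 X124.962 Y97.555
G1 X120.759 Y109.099
G1 X116.109 Y122.009
G1 X112.165 Y135.209
G1 X110.076 Y147.624
G1 X110.996 Y158.176
G1 X116.076 Y165.789
M5
G00 X53.235 Y144.504
M4 S184
G1 X133.679 Y144.504 F3354
G1 X133.679 Y137.207
G1 X53.235 Y137.207
G1 X53.235 Y144.504
M5
G00 X26.530 Y110.034
M4 S184
G1 X113.164 Y60.809 F3354
M5
G00 X0.000 Y0.000

1 u = 1 mm; y_m = 205.136 − y.

[1] `<path>` rectangle, #0000ff→engrave S184 F3354: (23.860,116.534) → (52.475,116.534) → (52.475,19.199) → (23.860,19.199) → (23.860,116.534) (closed)

[2] `<polygon>` closed polygon, #0000ff→engrave S184 F3354: (72.758,193.724) → (158.769,51.328) → (36.020,41.400) → (128.941,23.973) → (167.977,183.767) → (72.758,193.724) (closed)

[3] `<polygon>` closed polygon, #0000ff→engrave S184 F3354: (71.907,74.681) → (19.381,176.326) → (122.111,193.082) → (28.397,76.755) → (14.612,97.072) → (121.417,93.120) → (71.907,74.681) (closed)

[4] `<path>` cubic bezier, #0000ff→engrave S184 F3354: (127.423,82.873) → (127.567,88.455) → (124.962,97.555) → (120.759,109.099) → (116.109,122.009) → (112.165,135.209) → (110.076,147.624) → (110.996,158.176) → (116.076,165.789)

[5] `<path>` rectangle, #0000ff→engrave S184 F3354: (53.235,144.504) → (133.679,144.504) → (133.679,137.207) → (53.235,137.207) → (53.235,144.504) (closed)

[6] `<path>` line segment, #0000ff→engrave S184 F3354: (26.530,110.034) → (113.164,60.809)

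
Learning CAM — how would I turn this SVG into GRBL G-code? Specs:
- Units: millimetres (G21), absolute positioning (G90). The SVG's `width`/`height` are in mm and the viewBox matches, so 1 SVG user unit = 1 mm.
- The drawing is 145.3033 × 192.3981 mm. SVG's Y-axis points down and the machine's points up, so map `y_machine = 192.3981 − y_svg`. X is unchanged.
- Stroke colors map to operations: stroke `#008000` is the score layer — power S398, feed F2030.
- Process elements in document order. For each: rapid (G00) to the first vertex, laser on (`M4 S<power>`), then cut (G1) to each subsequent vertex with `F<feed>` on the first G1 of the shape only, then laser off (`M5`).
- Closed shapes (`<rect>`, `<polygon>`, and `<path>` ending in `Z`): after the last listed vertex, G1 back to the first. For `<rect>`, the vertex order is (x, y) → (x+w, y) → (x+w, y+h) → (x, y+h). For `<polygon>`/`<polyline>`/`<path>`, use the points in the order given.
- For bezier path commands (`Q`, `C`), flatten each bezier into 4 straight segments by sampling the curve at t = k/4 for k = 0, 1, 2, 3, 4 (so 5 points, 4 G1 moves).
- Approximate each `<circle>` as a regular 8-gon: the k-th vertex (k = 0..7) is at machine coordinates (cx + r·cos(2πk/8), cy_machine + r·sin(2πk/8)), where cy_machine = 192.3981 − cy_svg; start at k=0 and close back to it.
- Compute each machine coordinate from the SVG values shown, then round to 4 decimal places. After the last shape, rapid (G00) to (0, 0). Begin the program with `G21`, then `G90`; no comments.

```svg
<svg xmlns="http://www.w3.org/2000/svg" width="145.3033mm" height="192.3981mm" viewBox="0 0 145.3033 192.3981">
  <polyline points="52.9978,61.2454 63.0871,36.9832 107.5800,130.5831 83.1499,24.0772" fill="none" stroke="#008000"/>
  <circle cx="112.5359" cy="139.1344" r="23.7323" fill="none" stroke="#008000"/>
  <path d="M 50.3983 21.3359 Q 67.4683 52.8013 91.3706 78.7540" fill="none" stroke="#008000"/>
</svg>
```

G21
G90
G00 X52.9978 Y131.1527
M4 S398
G1 X63.0871 Y155.4149 F2030
G1 X107.5800 Y61.8150
G1 X83.1499 Y168.3209
M5
G00 X136.2682 Y53.2637
M4 S398
G1 X129.3172 Y70.0450 F2030
G1 X112.5359 Y76.9960
G1 X95.7546 Y70.0450
G1 X88.8036 Y53.2637
G1 X95.7546 Y36.4824
G1 X112.5359 Y29.5314
G1 X129.3172 Y36.4824
G1 X136.2682 Y53.2637
M5
G00 X50.3983 Y171.0622
M4 S398
G1 X59.3603 Y155.6740 F2030
G1 X69.1764 Y140.9750
G1 X79.8465 Y126.9650
G1 X91.3706 Y113.6441
M5
G00 X0.0000 Y0.0000

Since the viewBox matches the mm dimensions, user units are millimetres directly. The only transform is the Y-flip y_m = 192.3981 − y_svg.

Shape 1 is a open polyline drawn with `<polyline>`. Its stroke #008000 means score at S398, F2030. After flipping Y the toolpath is (52.9978,131.1527) → (63.0871,155.4149) → (107.5800,61.8150) → (83.1499,168.3209).

Shape 2 is a circle drawn with `<circle>`. Its stroke #008000 means score at S398, F2030. After flipping Y the toolpath is (136.2682,53.2637) → (129.3172,70.0450) → (112.5359,76.9960) → (95.7546,70.0450) → (88.8036,53.2637) → (95.7546,36.4824) → (112.5359,29.5314) → (129.3172,36.4824) → (136.2682,53.2637), returning to the start.

Shape 3 is a quadratic bezier drawn with `<path>`. Its stroke #008000 means score at S398, F2030. After flipping Y the toolpath is (50.3983,171.0622) → (59.3603,155.6740) → (69.1764,140.9750) → (79.8465,126.9650) → (91.3706,113.6441).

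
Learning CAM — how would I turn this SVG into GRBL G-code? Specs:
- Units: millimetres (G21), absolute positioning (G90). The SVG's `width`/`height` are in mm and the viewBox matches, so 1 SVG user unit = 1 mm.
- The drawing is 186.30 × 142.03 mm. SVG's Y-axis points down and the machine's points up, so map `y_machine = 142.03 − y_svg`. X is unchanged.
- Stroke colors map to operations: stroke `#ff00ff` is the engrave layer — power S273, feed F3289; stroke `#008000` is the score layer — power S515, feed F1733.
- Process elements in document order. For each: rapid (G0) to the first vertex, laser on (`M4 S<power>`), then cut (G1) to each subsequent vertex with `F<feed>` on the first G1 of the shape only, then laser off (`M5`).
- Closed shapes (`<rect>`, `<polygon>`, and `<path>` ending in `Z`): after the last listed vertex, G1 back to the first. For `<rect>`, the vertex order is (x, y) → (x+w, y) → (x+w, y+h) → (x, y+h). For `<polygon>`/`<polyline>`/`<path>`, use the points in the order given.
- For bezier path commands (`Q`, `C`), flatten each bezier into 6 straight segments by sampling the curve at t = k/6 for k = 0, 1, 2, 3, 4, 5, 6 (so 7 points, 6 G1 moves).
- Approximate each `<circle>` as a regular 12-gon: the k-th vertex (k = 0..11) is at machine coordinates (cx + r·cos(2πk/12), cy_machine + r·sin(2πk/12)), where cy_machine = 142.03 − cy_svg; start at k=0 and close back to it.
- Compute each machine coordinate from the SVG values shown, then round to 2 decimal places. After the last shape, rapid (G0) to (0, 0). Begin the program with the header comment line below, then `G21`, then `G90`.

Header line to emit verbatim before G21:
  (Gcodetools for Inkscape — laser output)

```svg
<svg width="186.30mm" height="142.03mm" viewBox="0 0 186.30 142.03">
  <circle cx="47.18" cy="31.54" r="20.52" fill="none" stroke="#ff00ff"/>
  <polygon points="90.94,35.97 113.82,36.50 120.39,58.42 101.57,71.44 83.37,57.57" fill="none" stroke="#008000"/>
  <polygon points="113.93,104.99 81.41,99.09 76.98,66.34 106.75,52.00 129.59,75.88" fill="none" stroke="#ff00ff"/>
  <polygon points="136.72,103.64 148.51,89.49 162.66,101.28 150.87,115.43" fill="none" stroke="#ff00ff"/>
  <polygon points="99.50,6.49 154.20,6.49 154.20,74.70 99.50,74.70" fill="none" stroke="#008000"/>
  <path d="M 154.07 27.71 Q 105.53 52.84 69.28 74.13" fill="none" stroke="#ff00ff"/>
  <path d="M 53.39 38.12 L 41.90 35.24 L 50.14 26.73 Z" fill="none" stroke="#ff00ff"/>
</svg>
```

(Gcodetools for Inkscape — laser output)
G21
G90
G0 X67.70 Y110.49
M4 S273
G1 X64.95 Y120.75 F3289
G1 X57.44 Y128.26
G1 X47.18 Y131.01
G1 X36.92 Y128.26
G1 X29.41 Y120.75
G1 X26.66 Y110.49
G1 X29.41 Y100.23
G1 X36.92 Y92.72
G1 X47.18 Y89.97
G1 X57.44 Y92.72
G1 X64.95 Y100.23
G1 X67.70 Y110.49
M5
G0 X90.94 Y106.06
M4 S515
G1 X113.82 Y105.53 F1733
G1 X120.39 Y83.61
G1 X101.57 Y70.59
G1 X83.37 Y84.46
G1 X90.94 Y106.06
M5
G0 X113.93 Y37.04
M4 S273
G1 X81.41 Y42.94 F3289
G1 X76.98 Y75.69
G1 X106.75 Y90.03
G1 X129.59 Y66.15
G1 X113.93 Y37.04
M5
G0 X136.72 Y38.39
M4 S273
G1 X148.51 Y52.54 F3289
G1 X162.66 Y40.75
G1 X150.87 Y26.60
G1 X136.72 Y38.39
M5
G0 X99.50 Y135.54
M4 S515
G1 X154.20 Y135.54 F1733
G1 X154.20 Y67.33
G1 X99.50 Y67.33
G1 X99.50 Y135.54
M5
G0 X154.07 Y114.32
M4 S273
G1 X138.23 Y106.05 F3289
G1 X123.08 Y97.99
G1 X108.60 Y90.15
G1 X94.81 Y82.52
G1 X81.70 Y75.10
G1 X69.28 Y67.90
M5
G0 X53.39 Y103.91
M4 S273
G1 X41.90 Y106.79 F3289
G1 X50.14 Y115.30
G1 X53.39 Y103.91
M5
G0 X0.00 Y0.00

viewBox `0 0 186.30 142.03` with mm width/height → 1 unit = 1 mm. Flip: y_m = 142.03 − y_svg.

**Shape 1** — `<circle>` circle, stroke `#ff00ff` → engrave (S273, F3289). Machine vertices: (67.70,110.49) → (64.95,120.75) → (57.44,128.26) → (47.18,131.01) → (36.92,128.26) → (29.41,120.75) → (26.66,110.49) → (29.41,100.23) → (36.92,92.72) → (47.18,89.97) → (57.44,92.72) → (64.95,100.23) → (67.70,110.49). Closed: final G1 returns to the first vertex.

**Shape 2** — `<polygon>` regular polygon, stroke `#008000` → score (S515, F1733). Machine vertices: (90.94,106.06) → (113.82,105.53) → (120.39,83.61) → (101.57,70.59) → (83.37,84.46) → (90.94,106.06). Closed: final G1 returns to the first vertex.

**Shape 3** — `<polygon>` regular polygon, stroke `#ff00ff` → engrave (S273, F3289). Machine vertices: (113.93,37.04) → (81.41,42.94) → (76.98,75.69) → (106.75,90.03) → (129.59,66.15) → (113.93,37.04). Closed: final G1 returns to the first vertex.

**Shape 4** — `<polygon>` regular polygon, stroke `#ff00ff` → engrave (S273, F3289). Machine vertices: (136.72,38.39) → (148.51,52.54) → (162.66,40.75) → (150.87,26.60) → (136.72,38.39). Closed: final G1 returns to the first vertex.

**Shape 5** — `<polygon>` rectangle, stroke `#008000` → score (S515, F1733). Machine vertices: (99.50,135.54) → (154.20,135.54) → (154.20,67.33) → (99.50,67.33) → (99.50,135.54). Closed: final G1 returns to the first vertex.

**Shape 6** — `<path>` quadratic bezier, stroke `#ff00ff` → engrave (S273, F3289). Control points (SVG): P0=(154.07,27.71), P1=(105.53,52.84), P2=(69.28,74.13); sampled at t=k/6. Machine vertices: (154.07,114.32) → (138.23,106.05) → (123.08,97.99) → (108.60,90.15) → (94.81,82.52) → (81.70,75.10) → (69.28,67.90). Open path.

**Shape 7** — `<path>` regular polygon, stroke `#ff00ff` → engrave (S273, F3289). Machine vertices: (53.39,103.91) → (41.90,106.79) → (50.14,115.30) → (53.39,103.91). Closed: final G1 returns to the first vertex.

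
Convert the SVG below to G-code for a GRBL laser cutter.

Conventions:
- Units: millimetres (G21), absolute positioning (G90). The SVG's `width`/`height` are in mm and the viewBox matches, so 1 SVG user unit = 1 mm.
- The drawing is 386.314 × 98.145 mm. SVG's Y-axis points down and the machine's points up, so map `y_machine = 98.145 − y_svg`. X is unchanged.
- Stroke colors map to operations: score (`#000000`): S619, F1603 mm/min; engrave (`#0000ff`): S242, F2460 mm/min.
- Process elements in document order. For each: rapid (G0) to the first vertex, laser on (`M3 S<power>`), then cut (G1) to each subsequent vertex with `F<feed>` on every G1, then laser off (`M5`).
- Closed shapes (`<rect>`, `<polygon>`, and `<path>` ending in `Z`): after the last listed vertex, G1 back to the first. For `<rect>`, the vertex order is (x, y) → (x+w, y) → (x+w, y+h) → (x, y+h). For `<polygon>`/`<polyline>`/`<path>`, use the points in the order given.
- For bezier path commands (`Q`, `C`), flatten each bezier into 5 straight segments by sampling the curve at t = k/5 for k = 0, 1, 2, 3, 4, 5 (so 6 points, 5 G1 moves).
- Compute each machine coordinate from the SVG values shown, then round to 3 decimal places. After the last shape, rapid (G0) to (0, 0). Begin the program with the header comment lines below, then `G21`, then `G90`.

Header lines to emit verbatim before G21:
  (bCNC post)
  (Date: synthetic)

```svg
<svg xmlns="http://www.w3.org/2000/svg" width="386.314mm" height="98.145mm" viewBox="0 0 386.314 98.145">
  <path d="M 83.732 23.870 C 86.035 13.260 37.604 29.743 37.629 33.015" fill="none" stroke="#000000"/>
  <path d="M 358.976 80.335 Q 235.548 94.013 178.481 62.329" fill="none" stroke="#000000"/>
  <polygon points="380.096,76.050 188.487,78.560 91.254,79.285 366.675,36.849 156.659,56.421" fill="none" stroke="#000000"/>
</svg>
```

1 u = 1 mm; y_m = 98.145 − y.

[1] `<path>` cubic bezier, #000000→score S619 F1603: (83.732,74.275) → (79.819,77.712) → (68.491,76.582) → (54.510,72.818) → (42.635,68.356) → (37.629,65.130)

[2] `<path>` quadratic bezier, #000000→score S619 F1603: (358.976,17.810) → (312.259,14.153) → (270.851,14.126) → (234.752,17.727) → (203.962,24.957) → (178.481,35.816)

[3] `<polygon>` closed polygon, #000000→score S619 F1603: (380.096,22.095) → (188.487,19.585) → (91.254,18.860) → (366.675,61.296) → (156.659,41.724) → (380.096,22.095) (closed)

(bCNC post)
(Date: synthetic)
G21
G90
G0 X83.732 Y74.275
M3 S619
G1 X79.819 Y77.712 F1603
G1 X68.491 Y76.582 F1603
G1 X54.510 Y72.818 F1603
G1 X42.635 Y68.356 F1603
G1 X37.629 Y65.130 F1603
M5
G0 X358.976 Y17.810
M3 S619
G1 X312.259 Y14.153 F1603
G1 X270.851 Y14.126 F1603
G1 X234.752 Y17.727 F1603
G1 X203.962 Y24.957 F1603
G1 X178.481 Y35.816 F1603
M5
G0 X380.096 Y22.095
M3 S619
G1 X188.487 Y19.585 F1603
G1 X91.254 Y18.860 F1603
G1 X366.675 Y61.296 F1603
G1 X156.659 Y41.724 F1603
G1 X380.096 Y22.095 F1603
M5
G0 X0.000 Y0.000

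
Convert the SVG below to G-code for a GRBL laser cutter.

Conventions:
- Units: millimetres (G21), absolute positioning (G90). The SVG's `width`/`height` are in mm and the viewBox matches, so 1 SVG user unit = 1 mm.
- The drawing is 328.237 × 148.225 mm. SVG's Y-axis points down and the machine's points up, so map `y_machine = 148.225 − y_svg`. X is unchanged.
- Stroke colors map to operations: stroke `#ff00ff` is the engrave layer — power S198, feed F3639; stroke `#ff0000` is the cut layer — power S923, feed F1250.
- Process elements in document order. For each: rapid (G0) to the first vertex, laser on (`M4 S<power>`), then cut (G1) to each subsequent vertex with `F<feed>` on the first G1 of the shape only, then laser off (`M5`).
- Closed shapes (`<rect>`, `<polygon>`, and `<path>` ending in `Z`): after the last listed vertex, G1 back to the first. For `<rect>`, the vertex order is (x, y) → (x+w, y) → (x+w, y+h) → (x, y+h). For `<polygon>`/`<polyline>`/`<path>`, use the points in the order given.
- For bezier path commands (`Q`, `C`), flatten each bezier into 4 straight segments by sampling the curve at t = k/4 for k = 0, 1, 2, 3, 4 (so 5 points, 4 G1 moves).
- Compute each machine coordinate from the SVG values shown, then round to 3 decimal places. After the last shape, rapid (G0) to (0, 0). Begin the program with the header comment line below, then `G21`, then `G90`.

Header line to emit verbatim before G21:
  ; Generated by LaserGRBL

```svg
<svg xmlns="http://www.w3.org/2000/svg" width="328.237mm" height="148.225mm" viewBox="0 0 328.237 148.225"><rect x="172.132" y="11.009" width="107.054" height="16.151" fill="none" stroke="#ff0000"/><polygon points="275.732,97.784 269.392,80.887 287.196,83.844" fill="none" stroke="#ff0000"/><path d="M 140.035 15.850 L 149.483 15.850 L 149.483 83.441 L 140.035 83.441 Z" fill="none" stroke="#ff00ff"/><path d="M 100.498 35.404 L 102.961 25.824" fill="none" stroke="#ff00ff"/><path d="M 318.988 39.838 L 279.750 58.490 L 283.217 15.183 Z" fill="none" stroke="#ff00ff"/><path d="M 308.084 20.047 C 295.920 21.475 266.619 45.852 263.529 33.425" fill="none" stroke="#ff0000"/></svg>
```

; Generated by LaserGRBL
G21
G90
G0 X172.132 Y137.216
M4 S923
G1 X279.186 Y137.216 F1250
G1 X279.186 Y121.065
G1 X172.132 Y121.065
G1 X172.132 Y137.216
M5
G0 X275.732 Y50.441
M4 S923
G1 X269.392 Y67.338 F1250
G1 X287.196 Y64.381
G1 X275.732 Y50.441
M5
G0 X140.035 Y132.375
M4 S198
G1 X149.483 Y132.375 F3639
G1 X149.483 Y64.784
G1 X140.035 Y64.784
G1 X140.035 Y132.375
M5
G0 X100.498 Y112.821
M4 S198
G1 X102.961 Y122.401 F3639
M5
G0 X318.988 Y108.387
M4 S198
G1 X279.750 Y89.735 F3639
G1 X283.217 Y133.042
G1 X318.988 Y108.387
M5
G0 X308.084 Y128.178
M4 S923
G1 X296.425 Y123.738 F1250
G1 X282.404 Y116.293
G1 X270.084 Y111.447
G1 X263.529 Y114.800
M5
G0 X0.000 Y0.000

1 u = 1 mm; y_m = 148.225 − y.

[1] `<rect>` rectangle, #ff0000→cut S923 F1250: (172.132,137.216) → (279.186,137.216) → (279.186,121.065) → (172.132,121.065) → (172.132,137.216) (closed)

[2] `<polygon>` regular polygon, #ff0000→cut S923 F1250: (275.732,50.441) → (269.392,67.338) → (287.196,64.381) → (275.732,50.441) (closed)

[3] `<path>` rectangle, #ff00ff→engrave S198 F3639: (140.035,132.375) → (149.483,132.375) → (149.483,64.784) → (140.035,64.784) → (140.035,132.375) (closed)

[4] `<path>` line segment, #ff00ff→engrave S198 F3639: (100.498,112.821) → (102.961,122.401)

[5] `<path>` regular polygon, #ff00ff→engrave S198 F3639: (318.988,108.387) → (279.750,89.735) → (283.217,133.042) → (318.988,108.387) (closed)

[6] `<path>` cubic bezier, #ff0000→cut S923 F1250: (308.084,128.178) → (296.425,123.738) → (282.404,116.293) → (270.084,111.447) → (263.529,114.800)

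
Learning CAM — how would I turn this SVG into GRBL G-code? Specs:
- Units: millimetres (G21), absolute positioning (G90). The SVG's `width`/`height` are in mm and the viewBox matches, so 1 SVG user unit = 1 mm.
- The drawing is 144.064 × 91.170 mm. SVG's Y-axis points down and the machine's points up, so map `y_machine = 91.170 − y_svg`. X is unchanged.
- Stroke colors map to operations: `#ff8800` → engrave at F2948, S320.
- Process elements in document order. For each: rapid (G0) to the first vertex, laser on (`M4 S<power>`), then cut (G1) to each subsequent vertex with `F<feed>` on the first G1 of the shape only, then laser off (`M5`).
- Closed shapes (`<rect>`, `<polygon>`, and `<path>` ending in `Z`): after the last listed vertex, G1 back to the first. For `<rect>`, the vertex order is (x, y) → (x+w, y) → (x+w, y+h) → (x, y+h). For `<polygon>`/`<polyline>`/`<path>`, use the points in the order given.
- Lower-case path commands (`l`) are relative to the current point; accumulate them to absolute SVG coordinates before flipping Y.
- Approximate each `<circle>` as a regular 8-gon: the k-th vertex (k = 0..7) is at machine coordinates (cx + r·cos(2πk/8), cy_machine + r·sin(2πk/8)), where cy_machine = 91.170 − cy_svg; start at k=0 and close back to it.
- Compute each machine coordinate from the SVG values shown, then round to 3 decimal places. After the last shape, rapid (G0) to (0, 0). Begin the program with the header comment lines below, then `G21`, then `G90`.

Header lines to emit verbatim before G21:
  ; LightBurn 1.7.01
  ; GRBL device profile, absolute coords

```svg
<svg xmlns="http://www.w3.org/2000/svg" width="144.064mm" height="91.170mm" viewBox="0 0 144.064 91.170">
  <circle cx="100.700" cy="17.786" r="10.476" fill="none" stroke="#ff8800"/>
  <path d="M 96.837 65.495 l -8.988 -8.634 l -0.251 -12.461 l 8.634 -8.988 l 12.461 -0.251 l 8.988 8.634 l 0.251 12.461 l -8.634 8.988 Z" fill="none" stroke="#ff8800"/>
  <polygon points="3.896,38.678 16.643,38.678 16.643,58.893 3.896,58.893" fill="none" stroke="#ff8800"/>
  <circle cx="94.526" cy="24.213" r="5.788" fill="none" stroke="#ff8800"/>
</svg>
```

viewBox `0 0 144.064 91.170` with mm width/height → 1 unit = 1 mm. Flip: y_m = 91.170 − y_svg.

**Shape 1** — `<circle>` circle, stroke `#ff8800` → engrave (S320, F2948). Machine vertices: (111.176,73.384) → (108.108,80.792) → (100.700,83.860) → (93.292,80.792) → (90.224,73.384) → (93.292,65.976) → (100.700,62.908) → (108.108,65.976) → (111.176,73.384). Closed: final G1 returns to the first vertex.

**Shape 2** — `<path>` regular polygon, stroke `#ff8800` → engrave (S320, F2948). Machine vertices: (96.837,25.675) → (87.849,34.309) → (87.598,46.770) → (96.232,55.758) → (108.693,56.009) → (117.681,47.375) → (117.932,34.914) → (109.298,25.926) → (96.837,25.675). Closed: final G1 returns to the first vertex.

**Shape 3** — `<polygon>` rectangle, stroke `#ff8800` → engrave (S320, F2948). Machine vertices: (3.896,52.492) → (16.643,52.492) → (16.643,32.277) → (3.896,32.277) → (3.896,52.492). Closed: final G1 returns to the first vertex.

**Shape 4** — `<circle>` circle, stroke `#ff8800` → engrave (S320, F2948). Machine vertices: (100.314,66.957) → (98.619,71.050) → (94.526,72.745) → (90.433,71.050) → (88.738,66.957) → (90.433,62.864) → (94.526,61.169) → (98.619,62.864) → (100.314,66.957). Closed: final G1 returns to the first vertex.

; LightBurn 1.7.01
; GRBL device profile, absolute coords
G21
G90
G0 X111.176 Y73.384
M4 S320
G1 X108.108 Y80.792 F2948
G1 X100.700 Y83.860
G1 X93.292 Y80.792
G1 X90.224 Y73.384
G1 X93.292 Y65.976
G1 X100.700 Y62.908
G1 X108.108 Y65.976
G1 X111.176 Y73.384
M5
G0 X96.837 Y25.675
M4 S320
G1 X87.849 Y34.309 F2948
G1 X87.598 Y46.770
G1 X96.232 Y55.758
G1 X108.693 Y56.009
G1 X117.681 Y47.375
G1 X117.932 Y34.914
G1 X109.298 Y25.926
G1 X96.837 Y25.675
M5
G0 X3.896 Y52.492
M4 S320
G1 X16.643 Y52.492 F2948
G1 X16.643 Y32.277
G1 X3.896 Y32.277
G1 X3.896 Y52.492
M5
G0 X100.314 Y66.957
M4 S320
G1 X98.619 Y71.050 F2948
G1 X94.526 Y72.745
G1 X90.433 Y71.050
G1 X88.738 Y66.957
G1 X90.433 Y62.864
G1 X94.526 Y61.169
G1 X98.619 Y62.864
G1 X100.314 Y66.957
M5
G0 X0.000 Y0.000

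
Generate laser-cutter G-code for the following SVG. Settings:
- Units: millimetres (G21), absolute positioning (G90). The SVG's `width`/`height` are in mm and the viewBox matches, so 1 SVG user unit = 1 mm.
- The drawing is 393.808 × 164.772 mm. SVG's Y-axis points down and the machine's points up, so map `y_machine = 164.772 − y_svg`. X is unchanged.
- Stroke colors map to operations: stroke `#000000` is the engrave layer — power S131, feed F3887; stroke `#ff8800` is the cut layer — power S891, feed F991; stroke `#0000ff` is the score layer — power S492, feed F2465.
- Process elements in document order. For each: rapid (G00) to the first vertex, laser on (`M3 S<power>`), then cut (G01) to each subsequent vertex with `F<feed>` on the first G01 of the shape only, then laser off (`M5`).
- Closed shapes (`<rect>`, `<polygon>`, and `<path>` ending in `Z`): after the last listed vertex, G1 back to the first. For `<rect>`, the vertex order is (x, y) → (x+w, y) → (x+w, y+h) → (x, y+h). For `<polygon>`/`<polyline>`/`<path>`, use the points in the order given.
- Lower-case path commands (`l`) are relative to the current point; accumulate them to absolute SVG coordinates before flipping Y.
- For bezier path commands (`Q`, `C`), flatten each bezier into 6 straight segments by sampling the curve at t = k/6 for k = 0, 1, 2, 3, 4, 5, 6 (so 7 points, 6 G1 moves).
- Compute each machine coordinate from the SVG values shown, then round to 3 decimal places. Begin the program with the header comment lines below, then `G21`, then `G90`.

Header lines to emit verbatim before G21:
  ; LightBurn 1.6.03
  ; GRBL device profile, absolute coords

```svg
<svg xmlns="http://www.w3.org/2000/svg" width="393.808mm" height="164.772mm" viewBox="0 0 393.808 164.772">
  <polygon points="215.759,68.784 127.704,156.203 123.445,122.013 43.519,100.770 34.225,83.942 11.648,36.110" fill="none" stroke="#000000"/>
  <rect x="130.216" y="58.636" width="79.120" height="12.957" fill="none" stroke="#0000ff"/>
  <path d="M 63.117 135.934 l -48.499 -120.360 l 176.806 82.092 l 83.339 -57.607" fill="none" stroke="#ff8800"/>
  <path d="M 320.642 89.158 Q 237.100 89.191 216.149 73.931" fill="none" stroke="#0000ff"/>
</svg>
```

viewBox `0 0 393.808 164.772` with mm width/height → 1 unit = 1 mm. Flip: y_m = 164.772 − y_svg.

**Shape 1** — `<polygon>` closed polygon, stroke `#000000` → engrave (S131, F3887). Machine vertices: (215.759,95.988) → (127.704,8.569) → (123.445,42.759) → (43.519,64.002) → (34.225,80.830) → (11.648,128.662) → (215.759,95.988). Closed: final G1 returns to the first vertex.

**Shape 2** — `<rect>` rectangle, stroke `#0000ff` → score (S492, F2465). Machine vertices: (130.216,106.136) → (209.336,106.136) → (209.336,93.179) → (130.216,93.179) → (130.216,106.136). Closed: final G1 returns to the first vertex.

**Shape 3** — `<path>` open polyline, stroke `#ff8800` → cut (S891, F991). Machine vertices: (63.117,28.838) → (14.618,149.198) → (191.424,67.106) → (274.763,124.713). Open path.

**Shape 4** — `<path>` quadratic bezier, stroke `#0000ff` → score (S492, F2465). Control points (SVG): P0=(320.642,89.158), P1=(237.100,89.191), P2=(216.149,73.931); sampled at t=k/6. Machine vertices: (320.642,75.614) → (294.533,76.028) → (271.902,77.291) → (252.748,79.404) → (237.071,82.367) → (224.871,86.179) → (216.149,90.841). Open path.

; LightBurn 1.6.03
; GRBL device profile, absolute coords
G21
G90
G00 X215.759 Y95.988
M3 S131
G01 X127.704 Y8.569 F3887
G01 X123.445 Y42.759
G01 X43.519 Y64.002
G01 X34.225 Y80.830
G01 X11.648 Y128.662
G01 X215.759 Y95.988
M5
G00 X130.216 Y106.136
M3 S492
G01 X209.336 Y106.136 F2465
G01 X209.336 Y93.179
G01 X130.216 Y93.179
G01 X130.216 Y106.136
M5
G00 X63.117 Y28.838
M3 S891
G01 X14.618 Y149.198 F991
G01 X191.424 Y67.106
G01 X274.763 Y124.713
M5
G00 X320.642 Y75.614
M3 S492
G01 X294.533 Y76.028 F2465
G01 X271.902 Y77.291
G01 X252.748 Y79.404
G01 X237.071 Y82.367
G01 X224.871 Y86.179
G01 X216.149 Y90.841
M5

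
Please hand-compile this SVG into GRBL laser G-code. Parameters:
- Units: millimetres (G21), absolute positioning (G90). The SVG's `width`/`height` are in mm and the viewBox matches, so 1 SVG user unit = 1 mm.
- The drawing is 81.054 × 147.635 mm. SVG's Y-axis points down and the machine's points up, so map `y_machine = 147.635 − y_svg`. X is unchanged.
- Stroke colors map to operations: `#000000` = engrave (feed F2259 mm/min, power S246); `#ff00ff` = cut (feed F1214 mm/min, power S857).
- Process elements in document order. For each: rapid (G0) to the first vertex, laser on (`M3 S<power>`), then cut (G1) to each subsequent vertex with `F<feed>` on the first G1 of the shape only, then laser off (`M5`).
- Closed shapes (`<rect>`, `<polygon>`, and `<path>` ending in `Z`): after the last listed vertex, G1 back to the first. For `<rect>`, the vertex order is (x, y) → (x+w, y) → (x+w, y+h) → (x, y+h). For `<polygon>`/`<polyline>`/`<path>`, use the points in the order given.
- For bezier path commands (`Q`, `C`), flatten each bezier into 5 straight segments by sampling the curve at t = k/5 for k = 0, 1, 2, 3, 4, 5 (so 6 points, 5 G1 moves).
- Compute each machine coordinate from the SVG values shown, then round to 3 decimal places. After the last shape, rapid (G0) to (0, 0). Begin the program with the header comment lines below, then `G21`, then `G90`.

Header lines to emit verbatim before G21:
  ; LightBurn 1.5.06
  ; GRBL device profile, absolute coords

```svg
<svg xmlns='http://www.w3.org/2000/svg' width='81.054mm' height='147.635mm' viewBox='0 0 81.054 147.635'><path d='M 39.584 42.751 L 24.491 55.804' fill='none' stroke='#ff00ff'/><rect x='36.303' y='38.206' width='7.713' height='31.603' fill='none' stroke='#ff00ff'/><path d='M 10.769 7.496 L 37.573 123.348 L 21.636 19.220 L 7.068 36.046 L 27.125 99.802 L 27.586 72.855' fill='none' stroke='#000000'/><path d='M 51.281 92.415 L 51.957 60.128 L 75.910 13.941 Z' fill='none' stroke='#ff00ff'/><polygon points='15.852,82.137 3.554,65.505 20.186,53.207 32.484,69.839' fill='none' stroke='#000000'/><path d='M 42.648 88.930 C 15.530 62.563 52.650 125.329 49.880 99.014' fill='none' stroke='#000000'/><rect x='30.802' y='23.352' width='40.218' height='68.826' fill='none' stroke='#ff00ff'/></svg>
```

viewBox `0 0 81.054 147.635` with mm width/height → 1 unit = 1 mm. Flip: y_m = 147.635 − y_svg.

**Shape 1** — `<path>` line segment, stroke `#ff00ff` → cut (S857, F1214). Machine vertices: (39.584,104.884) → (24.491,91.831). Open path.

**Shape 2** — `<rect>` rectangle, stroke `#ff00ff` → cut (S857, F1214). Machine vertices: (36.303,109.429) → (44.016,109.429) → (44.016,77.826) → (36.303,77.826) → (36.303,109.429). Closed: final G1 returns to the first vertex.

**Shape 3** — `<path>` open polyline, stroke `#000000` → engrave (S246, F2259). Machine vertices: (10.769,140.139) → (37.573,24.287) → (21.636,128.415) → (7.068,111.589) → (27.125,47.833) → (27.586,74.780). Open path.

**Shape 4** — `<path>` closed polygon, stroke `#ff00ff` → cut (S857, F1214). Machine vertices: (51.281,55.220) → (51.957,87.507) → (75.910,133.694) → (51.281,55.220). Closed: final G1 returns to the first vertex.

**Shape 5** — `<polygon>` regular polygon, stroke `#000000` → engrave (S246, F2259). Machine vertices: (15.852,65.498) → (3.554,82.130) → (20.186,94.428) → (32.484,77.796) → (15.852,65.498). Closed: final G1 returns to the first vertex.

**Shape 6** — `<path>` cubic bezier, stroke `#000000` → engrave (S246, F2259). Control points (SVG): P0=(42.648,88.930), P1=(15.530,62.563), P2=(52.650,125.329), P3=(49.880,99.014); sampled at t=k/5. Machine vertices: (42.648,58.705) → (33.253,65.255) → (34.276,58.967) → (40.721,48.396) → (47.588,42.096) → (49.880,48.621). Open path.

**Shape 7** — `<rect>` rectangle, stroke `#ff00ff` → cut (S857, F1214). Machine vertices: (30.802,124.283) → (71.020,124.283) → (71.020,55.457) → (30.802,55.457) → (30.802,124.283). Closed: final G1 returns to the first vertex.

; LightBurn 1.5.06
; GRBL device profile, absolute coords
G21
G90
G0 X39.584 Y104.884
M3 S857
G1 X24.491 Y91.831 F1214
M5
G0 X36.303 Y109.429
M3 S857
G1 X44.016 Y109.429 F1214
G1 X44.016 Y77.826
G1 X36.303 Y77.826
G1 X36.303 Y109.429
M5
G0 X10.769 Y140.139
M3 S246
G1 X37.573 Y24.287 F2259
G1 X21.636 Y128.415
G1 X7.068 Y111.589
G1 X27.125 Y47.833
G1 X27.586 Y74.780
M5
G0 X51.281 Y55.220
M3 S857
G1 X51.957 Y87.507 F1214
G1 X75.910 Y133.694
G1 X51.281 Y55.220
M5
G0 X15.852 Y65.498
M3 S246
G1 X3.554 Y82.130 F2259
G1 X20.186 Y94.428
G1 X32.484 Y77.796
G1 X15.852 Y65.498
M5
G0 X42.648 Y58.705
M3 S246
G1 X33.253 Y65.255 F2259
G1 X34.276 Y58.967
G1 X40.721 Y48.396
G1 X47.588 Y42.096
G1 X49.880 Y48.621
M5
G0 X30.802 Y124.283
M3 S857
G1 X71.020 Y124.283 F1214
G1 X71.020 Y55.457
G1 X30.802 Y55.457
G1 X30.802 Y124.283
M5
G0 X0.000 Y0.000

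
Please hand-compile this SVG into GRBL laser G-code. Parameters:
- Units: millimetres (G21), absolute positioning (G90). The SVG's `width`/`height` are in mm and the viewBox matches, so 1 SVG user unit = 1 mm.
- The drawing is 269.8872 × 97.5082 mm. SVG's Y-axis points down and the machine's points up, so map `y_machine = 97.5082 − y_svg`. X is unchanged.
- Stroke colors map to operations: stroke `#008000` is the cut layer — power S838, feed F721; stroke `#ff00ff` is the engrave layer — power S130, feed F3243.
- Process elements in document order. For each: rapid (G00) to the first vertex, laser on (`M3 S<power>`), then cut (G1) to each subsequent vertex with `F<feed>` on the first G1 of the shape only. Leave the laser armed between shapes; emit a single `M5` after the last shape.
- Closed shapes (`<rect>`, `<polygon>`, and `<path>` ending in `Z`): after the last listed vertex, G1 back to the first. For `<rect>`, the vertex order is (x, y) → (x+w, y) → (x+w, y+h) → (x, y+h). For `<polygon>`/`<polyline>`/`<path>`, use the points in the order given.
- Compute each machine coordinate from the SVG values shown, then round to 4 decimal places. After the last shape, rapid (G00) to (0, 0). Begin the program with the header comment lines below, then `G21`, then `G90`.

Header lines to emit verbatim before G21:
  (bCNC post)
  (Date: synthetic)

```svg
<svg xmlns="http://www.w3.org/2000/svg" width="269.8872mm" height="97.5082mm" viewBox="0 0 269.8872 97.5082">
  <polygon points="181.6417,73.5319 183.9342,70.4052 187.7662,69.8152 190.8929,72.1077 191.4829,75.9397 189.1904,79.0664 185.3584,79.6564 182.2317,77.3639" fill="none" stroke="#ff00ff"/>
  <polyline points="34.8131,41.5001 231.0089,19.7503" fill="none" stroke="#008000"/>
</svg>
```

viewBox `0 0 269.8872 97.5082` with mm width/height → 1 unit = 1 mm. Flip: y_m = 97.5082 − y_svg.

**Shape 1** — `<polygon>` regular polygon, stroke `#ff00ff` → engrave (S130, F3243). Machine vertices: (181.6417,23.9763) → (183.9342,27.1030) → (187.7662,27.6930) → (190.8929,25.4005) → (191.4829,21.5685) → (189.1904,18.4418) → (185.3584,17.8518) → (182.2317,20.1443) → (181.6417,23.9763). Closed: final G1 returns to the first vertex.

**Shape 2** — `<polyline>` line segment, stroke `#008000` → cut (S838, F721). Machine vertices: (34.8131,56.0081) → (231.0089,77.7579). Open path.

(bCNC post)
(Date: synthetic)
G21
G90
G00 X181.6417 Y23.9763
M3 S130
G1 X183.9342 Y27.1030 F3243
G1 X187.7662 Y27.6930
G1 X190.8929 Y25.4005
G1 X191.4829 Y21.5685
G1 X189.1904 Y18.4418
G1 X185.3584 Y17.8518
G1 X182.2317 Y20.1443
G1 X181.6417 Y23.9763
G00 X34.8131 Y56.0081
M3 S838
G1 X231.0089 Y77.7579 F721
M5
G00 X0.0000 Y0.0000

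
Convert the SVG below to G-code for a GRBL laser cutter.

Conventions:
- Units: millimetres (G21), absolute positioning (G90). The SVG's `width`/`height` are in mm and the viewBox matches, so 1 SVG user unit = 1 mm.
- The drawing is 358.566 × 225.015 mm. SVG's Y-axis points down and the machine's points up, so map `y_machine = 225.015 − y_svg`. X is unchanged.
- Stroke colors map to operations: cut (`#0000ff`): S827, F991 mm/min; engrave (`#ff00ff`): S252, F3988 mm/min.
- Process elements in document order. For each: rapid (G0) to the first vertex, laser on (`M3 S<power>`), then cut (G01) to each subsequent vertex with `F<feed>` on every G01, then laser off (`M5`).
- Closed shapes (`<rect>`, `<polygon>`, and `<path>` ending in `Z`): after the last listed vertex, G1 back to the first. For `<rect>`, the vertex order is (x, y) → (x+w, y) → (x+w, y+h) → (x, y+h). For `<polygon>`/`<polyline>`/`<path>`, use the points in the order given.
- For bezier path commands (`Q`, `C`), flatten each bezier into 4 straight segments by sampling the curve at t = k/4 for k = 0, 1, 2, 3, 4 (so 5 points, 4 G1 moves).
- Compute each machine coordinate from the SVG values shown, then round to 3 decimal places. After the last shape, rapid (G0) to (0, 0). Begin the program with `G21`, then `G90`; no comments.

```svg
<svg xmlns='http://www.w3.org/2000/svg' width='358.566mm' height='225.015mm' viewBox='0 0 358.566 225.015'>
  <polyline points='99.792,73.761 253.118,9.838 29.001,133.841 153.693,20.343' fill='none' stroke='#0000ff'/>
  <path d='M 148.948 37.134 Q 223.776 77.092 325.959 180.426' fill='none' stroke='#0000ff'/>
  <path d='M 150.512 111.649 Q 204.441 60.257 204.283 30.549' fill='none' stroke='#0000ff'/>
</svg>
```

viewBox `0 0 358.566 225.015` with mm width/height → 1 unit = 1 mm. Flip: y_m = 225.015 − y_svg.

**Shape 1** — `<polyline>` open polyline, stroke `#0000ff` → cut (S827, F991). Machine vertices: (99.792,151.254) → (253.118,215.177) → (29.001,91.174) → (153.693,204.672). Open path.

**Shape 2** — `<path>` quadratic bezier, stroke `#0000ff` → cut (S827, F991). Control points (SVG): P0=(148.948,37.134), P1=(223.776,77.092), P2=(325.959,180.426); sampled at t=k/4. Machine vertices: (148.948,187.881) → (188.072,163.941) → (230.615,132.079) → (276.577,92.295) → (325.959,44.589). Open path.

**Shape 3** — `<path>` quadratic bezier, stroke `#0000ff` → cut (S827, F991). Control points (SVG): P0=(150.512,111.649), P1=(204.441,60.257), P2=(204.283,30.549); sampled at t=k/4. Machine vertices: (150.512,113.366) → (174.096,137.707) → (190.919,159.337) → (200.982,178.257) → (204.283,194.466). Open path.

G21
G90
G0 X99.792 Y151.254
M3 S827
G01 X253.118 Y215.177 F991
G01 X29.001 Y91.174 F991
G01 X153.693 Y204.672 F991
M5
G0 X148.948 Y187.881
M3 S827
G01 X188.072 Y163.941 F991
G01 X230.615 Y132.079 F991
G01 X276.577 Y92.295 F991
G01 X325.959 Y44.589 F991
M5
G0 X150.512 Y113.366
M3 S827
G01 X174.096 Y137.707 F991
G01 X190.919 Y159.337 F991
G01 X200.982 Y178.257 F991
G01 X204.283 Y194.466 F991
M5
G0 X0.000 Y0.000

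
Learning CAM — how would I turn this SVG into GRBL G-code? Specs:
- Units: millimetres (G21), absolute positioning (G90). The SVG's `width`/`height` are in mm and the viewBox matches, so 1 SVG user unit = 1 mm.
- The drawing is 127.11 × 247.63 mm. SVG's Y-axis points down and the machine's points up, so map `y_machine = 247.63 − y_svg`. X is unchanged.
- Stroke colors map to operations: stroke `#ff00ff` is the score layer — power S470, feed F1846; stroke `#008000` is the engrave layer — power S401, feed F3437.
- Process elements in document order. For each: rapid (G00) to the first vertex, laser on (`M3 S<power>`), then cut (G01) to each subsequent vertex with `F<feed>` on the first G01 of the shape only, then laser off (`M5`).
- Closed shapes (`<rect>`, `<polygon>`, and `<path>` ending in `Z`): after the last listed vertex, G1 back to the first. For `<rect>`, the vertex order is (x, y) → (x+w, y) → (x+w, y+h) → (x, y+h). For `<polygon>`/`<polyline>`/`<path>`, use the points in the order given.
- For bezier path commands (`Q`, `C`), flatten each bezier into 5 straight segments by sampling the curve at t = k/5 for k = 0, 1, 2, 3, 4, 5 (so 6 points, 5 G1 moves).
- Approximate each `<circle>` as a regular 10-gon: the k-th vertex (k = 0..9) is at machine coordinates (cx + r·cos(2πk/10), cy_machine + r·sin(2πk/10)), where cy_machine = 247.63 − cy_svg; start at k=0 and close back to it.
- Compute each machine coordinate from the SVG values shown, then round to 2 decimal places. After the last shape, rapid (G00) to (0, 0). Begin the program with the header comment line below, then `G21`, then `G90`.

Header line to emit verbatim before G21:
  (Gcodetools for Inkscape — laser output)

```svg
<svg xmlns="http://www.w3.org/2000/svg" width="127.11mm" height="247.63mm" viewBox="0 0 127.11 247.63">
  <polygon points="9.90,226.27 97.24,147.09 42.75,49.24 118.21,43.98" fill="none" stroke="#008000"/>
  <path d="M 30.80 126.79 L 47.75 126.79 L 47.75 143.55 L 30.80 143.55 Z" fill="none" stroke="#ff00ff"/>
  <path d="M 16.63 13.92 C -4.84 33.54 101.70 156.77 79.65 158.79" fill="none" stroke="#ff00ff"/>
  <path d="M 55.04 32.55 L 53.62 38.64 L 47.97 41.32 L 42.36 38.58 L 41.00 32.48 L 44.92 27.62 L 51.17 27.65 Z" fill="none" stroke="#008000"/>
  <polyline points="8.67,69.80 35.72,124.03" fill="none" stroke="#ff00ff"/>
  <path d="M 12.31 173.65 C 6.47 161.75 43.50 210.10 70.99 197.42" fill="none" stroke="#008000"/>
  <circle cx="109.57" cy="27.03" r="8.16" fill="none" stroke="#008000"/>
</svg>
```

(Gcodetools for Inkscape — laser output)
G21
G90
G00 X9.90 Y21.36
M3 S401
G01 X97.24 Y100.54 F3437
G01 X42.75 Y198.39
G01 X118.21 Y203.65
G01 X9.90 Y21.36
M5
G00 X30.80 Y120.84
M3 S470
G01 X47.75 Y120.84 F1846
G01 X47.75 Y104.08
G01 X30.80 Y104.08
G01 X30.80 Y120.84
M5
G00 X16.63 Y233.71
M3 S470
G01 X17.06 Y211.30 F1846
G01 X35.89 Y174.82
G01 X60.81 Y135.06
G01 X79.50 Y102.80
G01 X79.65 Y88.84
M5
G00 X55.04 Y215.08
M3 S401
G01 X53.62 Y208.99 F3437
G01 X47.97 Y206.31
G01 X42.36 Y209.05
G01 X41.00 Y215.15
G01 X44.92 Y220.01
G01 X51.17 Y219.98
G01 X55.04 Y215.08
M5
G00 X8.67 Y177.83
M3 S470
G01 X35.72 Y123.60 F1846
M5
G00 X12.31 Y73.98
M3 S401
G01 X13.53 Y74.86 F3437
G01 X22.53 Y67.10
G01 X36.78 Y56.53
G01 X53.77 Y48.96
G01 X70.99 Y50.21
M5
G00 X117.73 Y220.60
M3 S401
G01 X116.17 Y225.40 F3437
G01 X112.09 Y228.36
G01 X107.05 Y228.36
G01 X102.97 Y225.40
G01 X101.41 Y220.60
G01 X102.97 Y215.80
G01 X107.05 Y212.84
G01 X112.09 Y212.84
G01 X116.17 Y215.80
G01 X117.73 Y220.60
M5
G00 X0.00 Y0.00

viewBox `0 0 127.11 247.63` with mm width/height → 1 unit = 1 mm. Flip: y_m = 247.63 − y_svg.

**Shape 1** — `<polygon>` closed polygon, stroke `#008000` → engrave (S401, F3437). Machine vertices: (9.90,21.36) → (97.24,100.54) → (42.75,198.39) → (118.21,203.65) → (9.90,21.36). Closed: final G1 returns to the first vertex.

**Shape 2** — `<path>` rectangle, stroke `#ff00ff` → score (S470, F1846). Machine vertices: (30.80,120.84) → (47.75,120.84) → (47.75,104.08) → (30.80,104.08) → (30.80,120.84). Closed: final G1 returns to the first vertex.

**Shape 3** — `<path>` cubic bezier, stroke `#ff00ff` → score (S470, F1846). Control points (SVG): P0=(16.63,13.92), P1=(-4.84,33.54), P2=(101.70,156.77), P3=(79.65,158.79); sampled at t=k/5. Machine vertices: (16.63,233.71) → (17.06,211.30) → (35.89,174.82) → (60.81,135.06) → (79.50,102.80) → (79.65,88.84). Open path.

**Shape 4** — `<path>` regular polygon, stroke `#008000` → engrave (S401, F3437). Machine vertices: (55.04,215.08) → (53.62,208.99) → (47.97,206.31) → (42.36,209.05) → (41.00,215.15) → (44.92,220.01) → (51.17,219.98) → (55.04,215.08). Closed: final G1 returns to the first vertex.

**Shape 5** — `<polyline>` line segment, stroke `#ff00ff` → score (S470, F1846). Machine vertices: (8.67,177.83) → (35.72,123.60). Open path.

**Shape 6** — `<path>` cubic bezier, stroke `#008000` → engrave (S401, F3437). Control points (SVG): P0=(12.31,173.65), P1=(6.47,161.75), P2=(43.50,210.10), P3=(70.99,197.42); sampled at t=k/5. Machine vertices: (12.31,73.98) → (13.53,74.86) → (22.53,67.10) → (36.78,56.53) → (53.77,48.96) → (70.99,50.21). Open path.

**Shape 7** — `<circle>` circle, stroke `#008000` → engrave (S401, F3437). Machine vertices: (117.73,220.60) → (116.17,225.40) → (112.09,228.36) → (107.05,228.36) → (102.97,225.40) → (101.41,220.60) → (102.97,215.80) → (107.05,212.84) → (112.09,212.84) → (116.17,215.80) → (117.73,220.60). Closed: final G1 returns to the first vertex.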